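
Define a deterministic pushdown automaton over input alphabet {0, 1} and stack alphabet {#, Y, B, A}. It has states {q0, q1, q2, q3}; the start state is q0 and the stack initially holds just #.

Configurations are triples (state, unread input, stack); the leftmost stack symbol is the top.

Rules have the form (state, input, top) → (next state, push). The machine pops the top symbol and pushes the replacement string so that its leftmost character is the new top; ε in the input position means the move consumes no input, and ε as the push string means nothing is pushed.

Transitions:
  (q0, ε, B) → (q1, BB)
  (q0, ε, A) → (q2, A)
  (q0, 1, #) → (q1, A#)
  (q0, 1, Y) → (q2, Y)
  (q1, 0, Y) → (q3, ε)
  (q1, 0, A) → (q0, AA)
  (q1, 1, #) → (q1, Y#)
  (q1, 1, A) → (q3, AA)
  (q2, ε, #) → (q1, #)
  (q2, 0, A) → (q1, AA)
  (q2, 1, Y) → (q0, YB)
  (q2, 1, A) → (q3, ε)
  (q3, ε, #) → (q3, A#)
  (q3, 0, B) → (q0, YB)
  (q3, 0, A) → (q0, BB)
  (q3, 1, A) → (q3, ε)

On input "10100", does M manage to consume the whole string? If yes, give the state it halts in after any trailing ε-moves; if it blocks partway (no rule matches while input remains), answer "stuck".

(q0, 10100, #) ⊢ (q1, 0100, A#) ⊢ (q0, 100, AA#) ⊢ (q2, 100, AA#) ⊢ (q3, 00, A#) ⊢ (q0, 0, BB#) ⊢ (q1, 0, BBB#)
No transition for (q1, 0, top B); M blocks with input 0 remaining.

stuck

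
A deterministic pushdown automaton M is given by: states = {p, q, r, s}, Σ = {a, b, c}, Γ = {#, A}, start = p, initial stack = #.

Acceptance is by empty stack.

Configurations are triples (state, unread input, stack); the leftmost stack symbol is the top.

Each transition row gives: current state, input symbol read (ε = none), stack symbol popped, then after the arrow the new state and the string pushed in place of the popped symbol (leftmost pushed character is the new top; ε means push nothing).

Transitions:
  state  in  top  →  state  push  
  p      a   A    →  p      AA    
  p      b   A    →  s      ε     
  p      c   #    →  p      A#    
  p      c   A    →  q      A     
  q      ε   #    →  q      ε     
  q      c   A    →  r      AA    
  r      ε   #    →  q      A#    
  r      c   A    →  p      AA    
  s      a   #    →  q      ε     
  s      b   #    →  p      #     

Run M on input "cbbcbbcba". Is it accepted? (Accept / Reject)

Accept

(p, cbbcbbcba, #) ⊢ (p, bbcbbcba, A#) ⊢ (s, bcbbcba, #) ⊢ (p, cbbcba, #) ⊢ (p, bbcba, A#) ⊢ (s, bcba, #) ⊢ (p, cba, #) ⊢ (p, ba, A#) ⊢ (s, a, #) ⊢ (q, ε, ε)
All input consumed and the stack is empty.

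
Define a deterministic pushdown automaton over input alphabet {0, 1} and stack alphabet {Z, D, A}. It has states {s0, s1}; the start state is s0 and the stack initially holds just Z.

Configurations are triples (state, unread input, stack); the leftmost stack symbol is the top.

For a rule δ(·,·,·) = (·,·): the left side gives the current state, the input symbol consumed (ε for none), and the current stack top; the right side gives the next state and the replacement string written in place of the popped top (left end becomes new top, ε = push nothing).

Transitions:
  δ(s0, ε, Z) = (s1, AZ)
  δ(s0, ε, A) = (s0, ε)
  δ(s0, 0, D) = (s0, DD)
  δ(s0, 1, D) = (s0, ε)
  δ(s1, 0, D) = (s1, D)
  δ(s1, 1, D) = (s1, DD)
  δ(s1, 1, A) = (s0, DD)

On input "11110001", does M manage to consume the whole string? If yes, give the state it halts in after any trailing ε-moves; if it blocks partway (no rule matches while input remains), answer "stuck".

(s0, 11110001, Z)
  ε-move, top Z: go to s1, push AZ → (s1, 11110001, AZ)
  read 1, top A: go to s0, push DD → (s0, 1110001, DDZ)
  read 1, top D: go to s0, push ε → (s0, 110001, DZ)
  read 1, top D: go to s0, push ε → (s0, 10001, Z)
  ε-move, top Z: go to s1, push AZ → (s1, 10001, AZ)
  read 1, top A: go to s0, push DD → (s0, 0001, DDZ)
  read 0, top D: go to s0, push DD → (s0, 001, DDDZ)
  read 0, top D: go to s0, push DD → (s0, 01, DDDDZ)
  read 0, top D: go to s0, push DD → (s0, 1, DDDDDZ)
  read 1, top D: go to s0, push ε → (s0, ε, DDDDZ)
All input consumed; M is in state s0.

s0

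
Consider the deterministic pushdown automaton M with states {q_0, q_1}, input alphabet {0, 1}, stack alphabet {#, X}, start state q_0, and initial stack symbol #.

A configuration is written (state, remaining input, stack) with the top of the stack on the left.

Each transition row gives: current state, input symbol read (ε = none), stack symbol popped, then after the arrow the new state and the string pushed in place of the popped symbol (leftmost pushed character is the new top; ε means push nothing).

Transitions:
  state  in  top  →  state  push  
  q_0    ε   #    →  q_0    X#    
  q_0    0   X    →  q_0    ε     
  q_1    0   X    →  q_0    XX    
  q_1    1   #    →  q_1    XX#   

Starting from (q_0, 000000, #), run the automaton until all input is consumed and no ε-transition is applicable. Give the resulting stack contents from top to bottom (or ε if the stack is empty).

X#

(q_0, 000000, #)
  ε-move, top #: go to q_0, push X# → (q_0, 000000, X#)
  read 0, top X: go to q_0, push ε → (q_0, 00000, #)
  ε-move, top #: go to q_0, push X# → (q_0, 00000, X#)
  read 0, top X: go to q_0, push ε → (q_0, 0000, #)
  ε-move, top #: go to q_0, push X# → (q_0, 0000, X#)
  read 0, top X: go to q_0, push ε → (q_0, 000, #)
  ε-move, top #: go to q_0, push X# → (q_0, 000, X#)
  read 0, top X: go to q_0, push ε → (q_0, 00, #)
  ε-move, top #: go to q_0, push X# → (q_0, 00, X#)
  read 0, top X: go to q_0, push ε → (q_0, 0, #)
  ε-move, top #: go to q_0, push X# → (q_0, 0, X#)
  read 0, top X: go to q_0, push ε → (q_0, ε, #)
  ε-move, top #: go to q_0, push X# → (q_0, ε, X#)
All input consumed in state q_0 with stack X#.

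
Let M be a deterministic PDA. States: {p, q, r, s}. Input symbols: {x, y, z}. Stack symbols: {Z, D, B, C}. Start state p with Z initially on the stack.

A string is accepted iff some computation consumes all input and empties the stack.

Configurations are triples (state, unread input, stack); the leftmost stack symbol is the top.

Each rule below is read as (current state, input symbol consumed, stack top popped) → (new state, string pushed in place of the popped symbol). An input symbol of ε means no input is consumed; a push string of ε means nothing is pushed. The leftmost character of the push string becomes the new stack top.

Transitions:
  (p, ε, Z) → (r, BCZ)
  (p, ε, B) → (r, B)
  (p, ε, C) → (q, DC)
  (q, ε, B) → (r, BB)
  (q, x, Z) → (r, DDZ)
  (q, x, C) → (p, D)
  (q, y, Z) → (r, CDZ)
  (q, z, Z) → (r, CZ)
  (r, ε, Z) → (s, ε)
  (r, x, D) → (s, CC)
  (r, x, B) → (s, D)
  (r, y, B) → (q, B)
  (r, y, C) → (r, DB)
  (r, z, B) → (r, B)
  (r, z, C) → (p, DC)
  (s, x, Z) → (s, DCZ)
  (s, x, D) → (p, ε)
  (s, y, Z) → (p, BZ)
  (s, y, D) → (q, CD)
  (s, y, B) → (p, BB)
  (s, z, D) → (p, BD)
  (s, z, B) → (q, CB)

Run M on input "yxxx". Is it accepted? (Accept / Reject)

(p, yxxx, Z) ⊢ (r, yxxx, BCZ) ⊢ (q, xxx, BCZ) ⊢ (r, xxx, BBCZ) ⊢ (s, xx, DBCZ) ⊢ (p, x, BCZ) ⊢ (r, x, BCZ) ⊢ (s, ε, DCZ)
All input consumed; stack is DCZ, not empty, and no further ε-move applies.

Reject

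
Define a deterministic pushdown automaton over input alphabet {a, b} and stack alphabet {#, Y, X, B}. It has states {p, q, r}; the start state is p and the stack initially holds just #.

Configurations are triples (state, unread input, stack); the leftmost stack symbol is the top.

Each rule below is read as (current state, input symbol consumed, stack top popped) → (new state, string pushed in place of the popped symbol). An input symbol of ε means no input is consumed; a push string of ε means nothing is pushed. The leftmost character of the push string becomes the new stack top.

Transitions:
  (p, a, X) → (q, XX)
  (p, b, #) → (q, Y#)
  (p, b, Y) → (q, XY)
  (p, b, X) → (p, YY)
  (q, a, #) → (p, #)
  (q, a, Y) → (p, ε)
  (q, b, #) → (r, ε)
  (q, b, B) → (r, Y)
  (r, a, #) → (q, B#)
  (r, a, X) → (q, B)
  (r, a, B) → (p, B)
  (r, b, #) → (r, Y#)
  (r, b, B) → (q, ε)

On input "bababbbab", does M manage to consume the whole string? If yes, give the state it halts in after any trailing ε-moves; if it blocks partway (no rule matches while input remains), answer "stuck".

stuck

(p, bababbbab, #) ⊢ (q, ababbbab, Y#) ⊢ (p, babbbab, #) ⊢ (q, abbbab, Y#) ⊢ (p, bbbab, #) ⊢ (q, bbab, Y#)
No transition for (q, b, top Y); M blocks with input bbab remaining.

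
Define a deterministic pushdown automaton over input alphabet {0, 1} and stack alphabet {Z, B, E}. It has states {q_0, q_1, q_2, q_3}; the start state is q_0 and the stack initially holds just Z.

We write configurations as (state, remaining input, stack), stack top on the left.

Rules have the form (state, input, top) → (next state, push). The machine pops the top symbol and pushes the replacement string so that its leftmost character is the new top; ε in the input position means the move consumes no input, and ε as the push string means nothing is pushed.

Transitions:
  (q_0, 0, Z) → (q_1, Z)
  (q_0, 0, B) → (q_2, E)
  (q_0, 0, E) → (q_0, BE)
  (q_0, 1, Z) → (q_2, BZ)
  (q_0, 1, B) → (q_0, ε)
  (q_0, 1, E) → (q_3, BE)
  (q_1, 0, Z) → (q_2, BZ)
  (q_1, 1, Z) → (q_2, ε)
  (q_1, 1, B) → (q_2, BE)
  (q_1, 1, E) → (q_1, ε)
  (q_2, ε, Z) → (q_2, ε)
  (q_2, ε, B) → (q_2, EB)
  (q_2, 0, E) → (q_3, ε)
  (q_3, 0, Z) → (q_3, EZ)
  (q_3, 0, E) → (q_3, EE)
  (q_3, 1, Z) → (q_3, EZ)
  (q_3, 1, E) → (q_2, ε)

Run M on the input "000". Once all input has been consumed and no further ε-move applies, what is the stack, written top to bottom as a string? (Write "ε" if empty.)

(q_0, 000, Z) ⊢ (q_1, 00, Z) ⊢ (q_2, 0, BZ) ⊢ (q_2, 0, EBZ) ⊢ (q_3, ε, BZ)
All input consumed in state q_3 with stack BZ.

BZ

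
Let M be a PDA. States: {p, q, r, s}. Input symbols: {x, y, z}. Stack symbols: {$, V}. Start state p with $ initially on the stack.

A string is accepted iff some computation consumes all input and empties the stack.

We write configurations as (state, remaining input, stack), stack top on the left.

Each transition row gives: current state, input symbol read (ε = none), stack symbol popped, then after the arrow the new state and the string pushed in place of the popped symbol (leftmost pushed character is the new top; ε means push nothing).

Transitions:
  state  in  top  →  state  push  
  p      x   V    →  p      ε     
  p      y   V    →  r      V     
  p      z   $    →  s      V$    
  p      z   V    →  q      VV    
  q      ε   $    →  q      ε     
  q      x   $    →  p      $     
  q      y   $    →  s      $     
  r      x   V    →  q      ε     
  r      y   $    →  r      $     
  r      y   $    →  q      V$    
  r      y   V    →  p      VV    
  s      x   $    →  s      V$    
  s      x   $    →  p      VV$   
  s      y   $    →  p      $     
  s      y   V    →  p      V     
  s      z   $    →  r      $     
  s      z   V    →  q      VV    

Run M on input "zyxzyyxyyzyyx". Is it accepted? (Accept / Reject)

One accepting computation: (p, zyxzyyxyyzyyx, $) ⊢ (s, yxzyyxyyzyyx, V$) ⊢ (p, xzyyxyyzyyx, V$) ⊢ (p, zyyxyyzyyx, $) ⊢ (s, yyxyyzyyx, V$) ⊢ (p, yxyyzyyx, V$) ⊢ (r, xyyzyyx, V$) ⊢ (q, yyzyyx, $) ⊢ (s, yzyyx, $) ⊢ (p, zyyx, $) ⊢ (s, yyx, V$) ⊢ (p, yx, V$) ⊢ (r, x, V$) ⊢ (q, ε, $) ⊢ (q, ε, ε)
All input consumed and the stack is empty.

Accept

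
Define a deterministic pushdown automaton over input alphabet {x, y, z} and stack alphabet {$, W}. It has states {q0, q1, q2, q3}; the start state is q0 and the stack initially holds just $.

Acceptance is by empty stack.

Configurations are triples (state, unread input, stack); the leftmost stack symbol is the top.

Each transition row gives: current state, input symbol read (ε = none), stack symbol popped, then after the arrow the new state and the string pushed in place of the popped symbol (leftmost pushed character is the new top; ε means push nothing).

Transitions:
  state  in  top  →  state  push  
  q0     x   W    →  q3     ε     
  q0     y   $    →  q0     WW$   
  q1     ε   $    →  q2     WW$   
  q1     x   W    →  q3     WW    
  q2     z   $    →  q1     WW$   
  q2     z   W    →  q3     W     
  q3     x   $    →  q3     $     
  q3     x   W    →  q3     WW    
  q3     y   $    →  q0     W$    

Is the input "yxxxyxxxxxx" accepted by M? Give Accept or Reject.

Reject

(q0, yxxxyxxxxxx, $)
  read y, top $: go to q0, push WW$ → (q0, xxxyxxxxxx, WW$)
  read x, top W: go to q3, push ε → (q3, xxyxxxxxx, W$)
  read x, top W: go to q3, push WW → (q3, xyxxxxxx, WW$)
  read x, top W: go to q3, push WW → (q3, yxxxxxx, WWW$)
No transition applies at (q3, yxxxxxx, WWW$); input not fully consumed.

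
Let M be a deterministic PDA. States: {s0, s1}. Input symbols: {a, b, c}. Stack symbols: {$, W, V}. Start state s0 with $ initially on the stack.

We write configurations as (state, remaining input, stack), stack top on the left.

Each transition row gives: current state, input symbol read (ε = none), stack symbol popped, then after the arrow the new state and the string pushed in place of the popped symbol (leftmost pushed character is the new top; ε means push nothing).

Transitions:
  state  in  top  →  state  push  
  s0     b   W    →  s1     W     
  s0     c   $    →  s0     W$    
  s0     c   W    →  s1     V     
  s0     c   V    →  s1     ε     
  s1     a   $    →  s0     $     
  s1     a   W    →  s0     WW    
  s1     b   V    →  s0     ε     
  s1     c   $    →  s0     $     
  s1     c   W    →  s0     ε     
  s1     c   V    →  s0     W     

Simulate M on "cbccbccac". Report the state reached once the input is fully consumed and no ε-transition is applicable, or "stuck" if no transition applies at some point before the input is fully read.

stuck

(s0, cbccbccac, $) ⊢ (s0, bccbccac, W$) ⊢ (s1, ccbccac, W$) ⊢ (s0, cbccac, $) ⊢ (s0, bccac, W$) ⊢ (s1, ccac, W$) ⊢ (s0, cac, $) ⊢ (s0, ac, W$)
No transition for (s0, a, top W); M blocks with input ac remaining.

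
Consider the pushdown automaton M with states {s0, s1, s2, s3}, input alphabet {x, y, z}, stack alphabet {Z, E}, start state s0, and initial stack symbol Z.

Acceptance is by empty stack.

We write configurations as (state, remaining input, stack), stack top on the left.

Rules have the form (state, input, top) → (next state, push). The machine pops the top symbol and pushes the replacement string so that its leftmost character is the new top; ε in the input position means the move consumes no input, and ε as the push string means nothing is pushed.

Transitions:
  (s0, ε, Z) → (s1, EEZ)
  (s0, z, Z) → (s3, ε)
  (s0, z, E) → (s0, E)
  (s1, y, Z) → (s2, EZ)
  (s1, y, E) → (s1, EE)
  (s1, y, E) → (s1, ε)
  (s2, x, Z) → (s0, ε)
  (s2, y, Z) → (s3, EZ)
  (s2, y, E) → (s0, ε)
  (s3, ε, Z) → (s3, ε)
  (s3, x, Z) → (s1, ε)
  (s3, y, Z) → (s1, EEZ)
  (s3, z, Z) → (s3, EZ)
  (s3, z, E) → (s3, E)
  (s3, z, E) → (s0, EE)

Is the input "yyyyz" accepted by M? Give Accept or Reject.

Accept

One accepting computation: (s0, yyyyz, Z) ⊢ (s1, yyyyz, EEZ) ⊢ (s1, yyyz, EZ) ⊢ (s1, yyz, Z) ⊢ (s2, yz, EZ) ⊢ (s0, z, Z) ⊢ (s3, ε, ε)
All input consumed and the stack is empty.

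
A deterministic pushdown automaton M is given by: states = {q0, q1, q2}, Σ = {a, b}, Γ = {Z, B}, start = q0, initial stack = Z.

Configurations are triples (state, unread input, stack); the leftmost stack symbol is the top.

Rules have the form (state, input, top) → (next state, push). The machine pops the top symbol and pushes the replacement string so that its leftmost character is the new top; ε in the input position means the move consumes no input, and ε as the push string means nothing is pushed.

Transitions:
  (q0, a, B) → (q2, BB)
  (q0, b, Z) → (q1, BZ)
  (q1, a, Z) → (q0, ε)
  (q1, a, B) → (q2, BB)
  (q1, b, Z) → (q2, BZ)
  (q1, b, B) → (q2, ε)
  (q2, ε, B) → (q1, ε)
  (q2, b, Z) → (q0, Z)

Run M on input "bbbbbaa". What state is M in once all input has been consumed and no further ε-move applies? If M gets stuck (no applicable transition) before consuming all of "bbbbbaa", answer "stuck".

stuck

(q0, bbbbbaa, Z)
  read b, top Z: go to q1, push BZ → (q1, bbbbaa, BZ)
  read b, top B: go to q2, push ε → (q2, bbbaa, Z)
  read b, top Z: go to q0, push Z → (q0, bbaa, Z)
  read b, top Z: go to q1, push BZ → (q1, baa, BZ)
  read b, top B: go to q2, push ε → (q2, aa, Z)
No transition for (q2, a, top Z); M blocks with input aa remaining.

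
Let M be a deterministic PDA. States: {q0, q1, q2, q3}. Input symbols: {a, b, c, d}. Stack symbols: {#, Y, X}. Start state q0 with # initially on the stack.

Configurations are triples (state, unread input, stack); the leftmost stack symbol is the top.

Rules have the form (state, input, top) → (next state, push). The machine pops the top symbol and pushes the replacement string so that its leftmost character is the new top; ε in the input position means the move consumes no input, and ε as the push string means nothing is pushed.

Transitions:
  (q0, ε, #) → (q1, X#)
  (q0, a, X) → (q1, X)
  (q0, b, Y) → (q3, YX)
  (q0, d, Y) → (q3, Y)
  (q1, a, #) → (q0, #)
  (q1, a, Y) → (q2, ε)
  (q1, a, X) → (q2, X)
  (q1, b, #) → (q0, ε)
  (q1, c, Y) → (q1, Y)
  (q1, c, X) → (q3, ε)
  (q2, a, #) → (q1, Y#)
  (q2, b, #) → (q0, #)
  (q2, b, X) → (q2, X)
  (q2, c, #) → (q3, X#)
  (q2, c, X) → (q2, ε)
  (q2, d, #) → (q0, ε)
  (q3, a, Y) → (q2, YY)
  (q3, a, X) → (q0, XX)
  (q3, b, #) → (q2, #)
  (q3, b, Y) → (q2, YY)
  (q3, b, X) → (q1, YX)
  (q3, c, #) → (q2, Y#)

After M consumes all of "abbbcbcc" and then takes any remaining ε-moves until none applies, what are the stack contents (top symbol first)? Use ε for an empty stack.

(q0, abbbcbcc, #)
  ε-move, top #: go to q1, push X# → (q1, abbbcbcc, X#)
  read a, top X: go to q2, push X → (q2, bbbcbcc, X#)
  read b, top X: go to q2, push X → (q2, bbcbcc, X#)
  read b, top X: go to q2, push X → (q2, bcbcc, X#)
  read b, top X: go to q2, push X → (q2, cbcc, X#)
  read c, top X: go to q2, push ε → (q2, bcc, #)
  read b, top #: go to q0, push # → (q0, cc, #)
  ε-move, top #: go to q1, push X# → (q1, cc, X#)
  read c, top X: go to q3, push ε → (q3, c, #)
  read c, top #: go to q2, push Y# → (q2, ε, Y#)
All input consumed in state q2 with stack Y#.

Y#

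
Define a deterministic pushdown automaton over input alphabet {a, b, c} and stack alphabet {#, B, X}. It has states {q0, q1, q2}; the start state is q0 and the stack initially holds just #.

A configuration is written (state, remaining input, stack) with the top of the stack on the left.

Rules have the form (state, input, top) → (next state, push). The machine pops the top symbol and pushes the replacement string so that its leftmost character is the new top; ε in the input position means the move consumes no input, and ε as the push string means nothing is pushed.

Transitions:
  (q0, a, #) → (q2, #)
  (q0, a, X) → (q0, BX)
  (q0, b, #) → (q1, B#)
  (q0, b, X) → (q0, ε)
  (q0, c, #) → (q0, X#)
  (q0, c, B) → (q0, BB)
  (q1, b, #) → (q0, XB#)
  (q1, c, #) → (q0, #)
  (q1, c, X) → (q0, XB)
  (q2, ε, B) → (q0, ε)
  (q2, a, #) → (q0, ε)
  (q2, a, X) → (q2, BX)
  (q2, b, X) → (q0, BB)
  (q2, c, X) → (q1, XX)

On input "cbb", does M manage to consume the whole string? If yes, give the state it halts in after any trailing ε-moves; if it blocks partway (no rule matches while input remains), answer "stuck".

(q0, cbb, #)
  read c, top #: go to q0, push X# → (q0, bb, X#)
  read b, top X: go to q0, push ε → (q0, b, #)
  read b, top #: go to q1, push B# → (q1, ε, B#)
All input consumed; M is in state q1.

q1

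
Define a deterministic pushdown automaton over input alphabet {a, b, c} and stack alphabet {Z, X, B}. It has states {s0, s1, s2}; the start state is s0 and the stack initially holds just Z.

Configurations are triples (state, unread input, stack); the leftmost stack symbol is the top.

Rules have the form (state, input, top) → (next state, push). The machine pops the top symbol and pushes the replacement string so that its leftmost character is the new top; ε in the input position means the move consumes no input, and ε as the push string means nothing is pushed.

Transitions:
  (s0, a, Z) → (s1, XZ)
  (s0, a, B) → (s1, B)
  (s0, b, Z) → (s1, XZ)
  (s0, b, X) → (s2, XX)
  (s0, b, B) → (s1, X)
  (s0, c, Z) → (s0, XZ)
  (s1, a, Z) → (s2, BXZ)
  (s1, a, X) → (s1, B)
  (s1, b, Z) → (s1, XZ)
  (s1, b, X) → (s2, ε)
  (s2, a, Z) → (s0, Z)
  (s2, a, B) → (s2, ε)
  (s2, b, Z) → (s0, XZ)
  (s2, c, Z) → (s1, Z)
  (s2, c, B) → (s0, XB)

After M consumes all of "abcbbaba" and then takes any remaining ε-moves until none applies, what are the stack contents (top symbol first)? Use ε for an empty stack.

(s0, abcbbaba, Z) ⊢ (s1, bcbbaba, XZ) ⊢ (s2, cbbaba, Z) ⊢ (s1, bbaba, Z) ⊢ (s1, baba, XZ) ⊢ (s2, aba, Z) ⊢ (s0, ba, Z) ⊢ (s1, a, XZ) ⊢ (s1, ε, BZ)
All input consumed in state s1 with stack BZ.

BZ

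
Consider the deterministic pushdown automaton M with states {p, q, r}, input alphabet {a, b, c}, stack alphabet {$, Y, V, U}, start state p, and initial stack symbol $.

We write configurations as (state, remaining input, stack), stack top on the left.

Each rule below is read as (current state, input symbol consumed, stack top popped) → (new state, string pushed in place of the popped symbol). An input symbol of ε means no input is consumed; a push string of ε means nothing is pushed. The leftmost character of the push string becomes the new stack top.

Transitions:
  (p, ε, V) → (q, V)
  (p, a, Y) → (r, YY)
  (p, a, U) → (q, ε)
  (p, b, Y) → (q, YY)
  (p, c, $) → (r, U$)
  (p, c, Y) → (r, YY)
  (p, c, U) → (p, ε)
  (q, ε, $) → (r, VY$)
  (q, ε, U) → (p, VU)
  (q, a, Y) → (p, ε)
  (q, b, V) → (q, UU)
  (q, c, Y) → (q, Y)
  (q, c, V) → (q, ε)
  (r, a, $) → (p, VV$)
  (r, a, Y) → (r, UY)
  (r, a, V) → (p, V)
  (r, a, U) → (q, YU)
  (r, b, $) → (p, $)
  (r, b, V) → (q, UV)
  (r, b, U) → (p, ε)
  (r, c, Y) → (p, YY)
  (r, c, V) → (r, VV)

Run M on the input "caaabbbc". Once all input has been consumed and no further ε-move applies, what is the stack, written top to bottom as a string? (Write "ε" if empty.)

VUUUUUVY$

(p, caaabbbc, $)
  read c, top $: go to r, push U$ → (r, aaabbbc, U$)
  read a, top U: go to q, push YU → (q, aabbbc, YU$)
  read a, top Y: go to p, push ε → (p, abbbc, U$)
  read a, top U: go to q, push ε → (q, bbbc, $)
  ε-move, top $: go to r, push VY$ → (r, bbbc, VY$)
  read b, top V: go to q, push UV → (q, bbc, UVY$)
  ε-move, top U: go to p, push VU → (p, bbc, VUVY$)
  ε-move, top V: go to q, push V → (q, bbc, VUVY$)
  read b, top V: go to q, push UU → (q, bc, UUUVY$)
  ε-move, top U: go to p, push VU → (p, bc, VUUUVY$)
  ε-move, top V: go to q, push V → (q, bc, VUUUVY$)
  read b, top V: go to q, push UU → (q, c, UUUUUVY$)
  ε-move, top U: go to p, push VU → (p, c, VUUUUUVY$)
  ε-move, top V: go to q, push V → (q, c, VUUUUUVY$)
  read c, top V: go to q, push ε → (q, ε, UUUUUVY$)
  ε-move, top U: go to p, push VU → (p, ε, VUUUUUVY$)
  ε-move, top V: go to q, push V → (q, ε, VUUUUUVY$)
All input consumed in state q with stack VUUUUUVY$.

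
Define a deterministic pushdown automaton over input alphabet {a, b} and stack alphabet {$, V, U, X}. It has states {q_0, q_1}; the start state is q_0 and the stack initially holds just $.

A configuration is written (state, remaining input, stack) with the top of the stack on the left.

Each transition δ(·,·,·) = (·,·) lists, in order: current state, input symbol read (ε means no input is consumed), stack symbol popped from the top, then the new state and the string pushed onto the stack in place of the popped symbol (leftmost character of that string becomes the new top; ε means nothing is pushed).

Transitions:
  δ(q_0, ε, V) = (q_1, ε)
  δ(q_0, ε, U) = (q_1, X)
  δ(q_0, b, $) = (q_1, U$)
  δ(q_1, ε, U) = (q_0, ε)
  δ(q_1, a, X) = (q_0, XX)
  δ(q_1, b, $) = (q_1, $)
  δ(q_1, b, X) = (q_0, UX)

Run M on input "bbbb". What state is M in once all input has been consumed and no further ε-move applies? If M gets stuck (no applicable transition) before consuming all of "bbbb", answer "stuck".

q_0

(q_0, bbbb, $)
  read b, top $: go to q_1, push U$ → (q_1, bbb, U$)
  ε-move, top U: go to q_0, push ε → (q_0, bbb, $)
  read b, top $: go to q_1, push U$ → (q_1, bb, U$)
  ε-move, top U: go to q_0, push ε → (q_0, bb, $)
  read b, top $: go to q_1, push U$ → (q_1, b, U$)
  ε-move, top U: go to q_0, push ε → (q_0, b, $)
  read b, top $: go to q_1, push U$ → (q_1, ε, U$)
  ε-move, top U: go to q_0, push ε → (q_0, ε, $)
All input consumed; M is in state q_0.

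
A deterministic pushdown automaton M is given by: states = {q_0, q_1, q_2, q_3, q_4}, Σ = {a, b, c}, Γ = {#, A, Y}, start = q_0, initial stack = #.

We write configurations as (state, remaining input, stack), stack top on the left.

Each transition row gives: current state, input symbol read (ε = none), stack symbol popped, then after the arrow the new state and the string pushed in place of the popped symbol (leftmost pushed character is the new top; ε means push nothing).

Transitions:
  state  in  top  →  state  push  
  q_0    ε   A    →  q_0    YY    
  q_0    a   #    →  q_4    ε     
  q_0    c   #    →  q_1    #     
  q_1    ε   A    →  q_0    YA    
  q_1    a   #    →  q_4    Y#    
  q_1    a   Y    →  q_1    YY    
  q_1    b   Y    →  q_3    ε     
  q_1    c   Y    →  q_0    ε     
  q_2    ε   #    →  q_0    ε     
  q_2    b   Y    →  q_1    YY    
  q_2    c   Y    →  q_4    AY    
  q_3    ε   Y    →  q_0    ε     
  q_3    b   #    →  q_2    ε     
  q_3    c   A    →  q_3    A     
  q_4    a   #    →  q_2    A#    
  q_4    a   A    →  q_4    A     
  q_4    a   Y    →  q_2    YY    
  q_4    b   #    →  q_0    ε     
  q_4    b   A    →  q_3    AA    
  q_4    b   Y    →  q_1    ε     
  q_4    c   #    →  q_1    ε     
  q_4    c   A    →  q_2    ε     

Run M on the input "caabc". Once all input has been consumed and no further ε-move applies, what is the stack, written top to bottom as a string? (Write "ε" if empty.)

(q_0, caabc, #)
  read c, top #: go to q_1, push # → (q_1, aabc, #)
  read a, top #: go to q_4, push Y# → (q_4, abc, Y#)
  read a, top Y: go to q_2, push YY → (q_2, bc, YY#)
  read b, top Y: go to q_1, push YY → (q_1, c, YYY#)
  read c, top Y: go to q_0, push ε → (q_0, ε, YY#)
All input consumed in state q_0 with stack YY#.

YY#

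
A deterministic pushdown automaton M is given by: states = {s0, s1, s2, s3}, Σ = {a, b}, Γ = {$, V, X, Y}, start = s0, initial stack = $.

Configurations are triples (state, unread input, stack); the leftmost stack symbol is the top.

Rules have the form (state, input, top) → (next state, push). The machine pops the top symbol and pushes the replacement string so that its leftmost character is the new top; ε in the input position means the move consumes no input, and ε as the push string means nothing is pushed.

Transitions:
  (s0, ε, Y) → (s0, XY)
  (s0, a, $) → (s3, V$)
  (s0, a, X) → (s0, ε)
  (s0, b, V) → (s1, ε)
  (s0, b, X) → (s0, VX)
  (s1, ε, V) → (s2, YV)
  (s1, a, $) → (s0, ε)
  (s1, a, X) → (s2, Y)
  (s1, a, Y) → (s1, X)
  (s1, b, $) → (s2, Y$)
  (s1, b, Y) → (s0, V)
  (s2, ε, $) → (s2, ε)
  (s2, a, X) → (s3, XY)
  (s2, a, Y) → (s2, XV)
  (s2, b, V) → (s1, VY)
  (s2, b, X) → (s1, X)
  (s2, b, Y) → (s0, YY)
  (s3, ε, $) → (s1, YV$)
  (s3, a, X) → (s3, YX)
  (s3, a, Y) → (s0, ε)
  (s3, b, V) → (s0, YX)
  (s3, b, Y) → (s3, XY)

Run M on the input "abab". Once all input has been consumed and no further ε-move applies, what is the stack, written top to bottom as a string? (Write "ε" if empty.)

(s0, abab, $)
  read a, top $: go to s3, push V$ → (s3, bab, V$)
  read b, top V: go to s0, push YX → (s0, ab, YX$)
  ε-move, top Y: go to s0, push XY → (s0, ab, XYX$)
  read a, top X: go to s0, push ε → (s0, b, YX$)
  ε-move, top Y: go to s0, push XY → (s0, b, XYX$)
  read b, top X: go to s0, push VX → (s0, ε, VXYX$)
All input consumed in state s0 with stack VXYX$.

VXYX$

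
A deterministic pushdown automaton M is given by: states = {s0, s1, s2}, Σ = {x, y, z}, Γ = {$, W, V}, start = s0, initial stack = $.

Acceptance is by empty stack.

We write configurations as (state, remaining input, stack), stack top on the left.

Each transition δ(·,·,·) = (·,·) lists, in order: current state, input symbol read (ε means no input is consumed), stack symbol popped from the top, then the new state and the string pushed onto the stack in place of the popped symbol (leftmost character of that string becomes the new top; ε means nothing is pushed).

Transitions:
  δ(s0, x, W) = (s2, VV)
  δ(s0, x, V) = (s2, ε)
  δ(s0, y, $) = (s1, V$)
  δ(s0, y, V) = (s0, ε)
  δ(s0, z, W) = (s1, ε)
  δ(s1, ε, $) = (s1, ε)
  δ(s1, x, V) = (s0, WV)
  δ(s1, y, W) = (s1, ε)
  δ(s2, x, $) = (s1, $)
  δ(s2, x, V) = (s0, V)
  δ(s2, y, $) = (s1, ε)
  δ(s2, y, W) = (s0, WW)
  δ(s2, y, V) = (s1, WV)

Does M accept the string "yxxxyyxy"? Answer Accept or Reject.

(s0, yxxxyyxy, $)
  read y, top $: go to s1, push V$ → (s1, xxxyyxy, V$)
  read x, top V: go to s0, push WV → (s0, xxyyxy, WV$)
  read x, top W: go to s2, push VV → (s2, xyyxy, VVV$)
  read x, top V: go to s0, push V → (s0, yyxy, VVV$)
  read y, top V: go to s0, push ε → (s0, yxy, VV$)
  read y, top V: go to s0, push ε → (s0, xy, V$)
  read x, top V: go to s2, push ε → (s2, y, $)
  read y, top $: go to s1, push ε → (s1, ε, ε)
All input consumed and the stack is empty.

Accept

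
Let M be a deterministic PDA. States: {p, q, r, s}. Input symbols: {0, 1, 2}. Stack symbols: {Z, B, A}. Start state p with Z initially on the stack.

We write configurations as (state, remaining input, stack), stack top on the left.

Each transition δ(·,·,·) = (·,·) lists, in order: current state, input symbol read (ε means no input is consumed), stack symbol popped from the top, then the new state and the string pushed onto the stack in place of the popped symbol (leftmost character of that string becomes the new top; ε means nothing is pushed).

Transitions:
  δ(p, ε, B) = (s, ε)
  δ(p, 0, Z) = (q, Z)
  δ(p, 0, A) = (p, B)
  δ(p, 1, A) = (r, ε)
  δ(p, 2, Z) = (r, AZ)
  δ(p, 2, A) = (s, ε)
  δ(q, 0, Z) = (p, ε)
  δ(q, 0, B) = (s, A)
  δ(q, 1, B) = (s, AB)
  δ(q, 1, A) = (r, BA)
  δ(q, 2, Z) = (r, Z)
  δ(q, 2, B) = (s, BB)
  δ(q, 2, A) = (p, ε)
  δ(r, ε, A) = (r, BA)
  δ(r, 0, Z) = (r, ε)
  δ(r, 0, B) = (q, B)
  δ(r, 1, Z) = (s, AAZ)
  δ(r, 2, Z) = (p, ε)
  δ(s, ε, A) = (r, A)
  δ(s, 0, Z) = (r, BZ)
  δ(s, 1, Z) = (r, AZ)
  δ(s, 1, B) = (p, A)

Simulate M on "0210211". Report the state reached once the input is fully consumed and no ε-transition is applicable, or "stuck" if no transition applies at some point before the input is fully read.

r

(p, 0210211, Z) ⊢ (q, 210211, Z) ⊢ (r, 10211, Z) ⊢ (s, 0211, AAZ) ⊢ (r, 0211, AAZ) ⊢ (r, 0211, BAAZ) ⊢ (q, 211, BAAZ) ⊢ (s, 11, BBAAZ) ⊢ (p, 1, ABAAZ) ⊢ (r, ε, BAAZ)
All input consumed; M is in state r.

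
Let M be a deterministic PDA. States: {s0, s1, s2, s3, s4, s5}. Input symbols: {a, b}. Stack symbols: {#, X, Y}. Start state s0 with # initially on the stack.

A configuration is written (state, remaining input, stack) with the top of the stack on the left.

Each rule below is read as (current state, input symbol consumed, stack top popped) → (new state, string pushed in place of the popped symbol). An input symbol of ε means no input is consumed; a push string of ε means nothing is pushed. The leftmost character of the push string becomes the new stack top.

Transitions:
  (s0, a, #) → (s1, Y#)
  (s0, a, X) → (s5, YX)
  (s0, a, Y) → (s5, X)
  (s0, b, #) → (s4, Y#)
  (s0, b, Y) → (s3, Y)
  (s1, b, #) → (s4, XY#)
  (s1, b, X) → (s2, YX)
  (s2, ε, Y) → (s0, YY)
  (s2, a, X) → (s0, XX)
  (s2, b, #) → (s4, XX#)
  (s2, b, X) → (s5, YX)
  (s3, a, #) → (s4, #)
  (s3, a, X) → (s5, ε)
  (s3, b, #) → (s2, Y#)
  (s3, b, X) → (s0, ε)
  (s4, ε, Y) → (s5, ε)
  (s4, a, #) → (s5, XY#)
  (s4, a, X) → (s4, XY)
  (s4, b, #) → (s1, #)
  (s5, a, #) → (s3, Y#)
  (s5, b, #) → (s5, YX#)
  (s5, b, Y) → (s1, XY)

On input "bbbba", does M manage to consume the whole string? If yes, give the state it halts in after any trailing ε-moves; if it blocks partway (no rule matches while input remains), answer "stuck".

(s0, bbbba, #)
  read b, top #: go to s4, push Y# → (s4, bbba, Y#)
  ε-move, top Y: go to s5, push ε → (s5, bbba, #)
  read b, top #: go to s5, push YX# → (s5, bba, YX#)
  read b, top Y: go to s1, push XY → (s1, ba, XYX#)
  read b, top X: go to s2, push YX → (s2, a, YXYX#)
  ε-move, top Y: go to s0, push YY → (s0, a, YYXYX#)
  read a, top Y: go to s5, push X → (s5, ε, XYXYX#)
All input consumed; M is in state s5.

s5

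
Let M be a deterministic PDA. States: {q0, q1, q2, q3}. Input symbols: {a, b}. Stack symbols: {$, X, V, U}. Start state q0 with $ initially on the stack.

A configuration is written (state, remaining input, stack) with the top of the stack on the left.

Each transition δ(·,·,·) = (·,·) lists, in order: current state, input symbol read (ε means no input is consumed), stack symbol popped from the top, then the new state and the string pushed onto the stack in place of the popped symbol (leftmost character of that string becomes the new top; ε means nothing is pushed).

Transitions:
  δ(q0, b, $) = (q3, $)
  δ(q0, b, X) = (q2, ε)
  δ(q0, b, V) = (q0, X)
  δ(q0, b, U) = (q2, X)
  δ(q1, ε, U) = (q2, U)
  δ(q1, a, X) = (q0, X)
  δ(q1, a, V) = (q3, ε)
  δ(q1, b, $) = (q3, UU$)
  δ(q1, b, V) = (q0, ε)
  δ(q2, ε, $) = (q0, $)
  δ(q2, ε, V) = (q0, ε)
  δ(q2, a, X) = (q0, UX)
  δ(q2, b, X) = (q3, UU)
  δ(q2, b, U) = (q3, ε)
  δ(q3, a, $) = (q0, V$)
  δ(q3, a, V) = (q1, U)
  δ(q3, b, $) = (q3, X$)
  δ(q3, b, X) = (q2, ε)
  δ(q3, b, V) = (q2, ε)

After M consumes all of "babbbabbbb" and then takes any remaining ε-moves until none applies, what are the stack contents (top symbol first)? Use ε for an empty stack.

(q0, babbbabbbb, $)
  read b, top $: go to q3, push $ → (q3, abbbabbbb, $)
  read a, top $: go to q0, push V$ → (q0, bbbabbbb, V$)
  read b, top V: go to q0, push X → (q0, bbabbbb, X$)
  read b, top X: go to q2, push ε → (q2, babbbb, $)
  ε-move, top $: go to q0, push $ → (q0, babbbb, $)
  read b, top $: go to q3, push $ → (q3, abbbb, $)
  read a, top $: go to q0, push V$ → (q0, bbbb, V$)
  read b, top V: go to q0, push X → (q0, bbb, X$)
  read b, top X: go to q2, push ε → (q2, bb, $)
  ε-move, top $: go to q0, push $ → (q0, bb, $)
  read b, top $: go to q3, push $ → (q3, b, $)
  read b, top $: go to q3, push X$ → (q3, ε, X$)
All input consumed in state q3 with stack X$.

X$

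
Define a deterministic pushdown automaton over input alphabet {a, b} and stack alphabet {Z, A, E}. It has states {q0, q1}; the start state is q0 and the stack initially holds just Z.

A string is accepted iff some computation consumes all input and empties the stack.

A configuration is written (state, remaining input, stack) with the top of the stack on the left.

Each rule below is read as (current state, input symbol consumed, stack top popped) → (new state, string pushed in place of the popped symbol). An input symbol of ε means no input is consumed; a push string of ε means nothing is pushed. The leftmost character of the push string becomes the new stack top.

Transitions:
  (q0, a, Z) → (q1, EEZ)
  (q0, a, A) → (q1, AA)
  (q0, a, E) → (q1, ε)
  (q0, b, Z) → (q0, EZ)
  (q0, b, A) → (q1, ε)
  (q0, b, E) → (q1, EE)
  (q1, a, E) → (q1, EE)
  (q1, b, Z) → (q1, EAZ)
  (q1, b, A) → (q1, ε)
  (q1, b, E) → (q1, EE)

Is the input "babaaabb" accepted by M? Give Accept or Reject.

Reject

(q0, babaaabb, Z) ⊢ (q0, abaaabb, EZ) ⊢ (q1, baaabb, Z) ⊢ (q1, aaabb, EAZ) ⊢ (q1, aabb, EEAZ) ⊢ (q1, abb, EEEAZ) ⊢ (q1, bb, EEEEAZ) ⊢ (q1, b, EEEEEAZ) ⊢ (q1, ε, EEEEEEAZ)
All input consumed; stack is EEEEEEAZ, not empty, and no further ε-move applies.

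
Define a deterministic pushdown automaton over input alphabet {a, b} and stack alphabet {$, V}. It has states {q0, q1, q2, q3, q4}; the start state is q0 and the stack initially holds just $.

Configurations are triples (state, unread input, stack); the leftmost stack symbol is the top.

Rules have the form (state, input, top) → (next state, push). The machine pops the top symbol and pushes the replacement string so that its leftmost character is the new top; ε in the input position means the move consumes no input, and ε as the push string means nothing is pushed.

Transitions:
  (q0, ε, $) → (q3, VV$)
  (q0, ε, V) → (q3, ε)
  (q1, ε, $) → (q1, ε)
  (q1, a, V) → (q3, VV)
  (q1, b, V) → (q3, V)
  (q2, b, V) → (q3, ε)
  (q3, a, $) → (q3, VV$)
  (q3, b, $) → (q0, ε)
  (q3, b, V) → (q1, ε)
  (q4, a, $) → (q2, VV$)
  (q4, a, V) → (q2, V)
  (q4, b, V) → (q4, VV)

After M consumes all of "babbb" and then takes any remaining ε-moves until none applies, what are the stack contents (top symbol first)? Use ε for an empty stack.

(q0, babbb, $)
  ε-move, top $: go to q3, push VV$ → (q3, babbb, VV$)
  read b, top V: go to q1, push ε → (q1, abbb, V$)
  read a, top V: go to q3, push VV → (q3, bbb, VV$)
  read b, top V: go to q1, push ε → (q1, bb, V$)
  read b, top V: go to q3, push V → (q3, b, V$)
  read b, top V: go to q1, push ε → (q1, ε, $)
  ε-move, top $: go to q1, push ε → (q1, ε, ε)
All input consumed in state q1 with stack ε.

ε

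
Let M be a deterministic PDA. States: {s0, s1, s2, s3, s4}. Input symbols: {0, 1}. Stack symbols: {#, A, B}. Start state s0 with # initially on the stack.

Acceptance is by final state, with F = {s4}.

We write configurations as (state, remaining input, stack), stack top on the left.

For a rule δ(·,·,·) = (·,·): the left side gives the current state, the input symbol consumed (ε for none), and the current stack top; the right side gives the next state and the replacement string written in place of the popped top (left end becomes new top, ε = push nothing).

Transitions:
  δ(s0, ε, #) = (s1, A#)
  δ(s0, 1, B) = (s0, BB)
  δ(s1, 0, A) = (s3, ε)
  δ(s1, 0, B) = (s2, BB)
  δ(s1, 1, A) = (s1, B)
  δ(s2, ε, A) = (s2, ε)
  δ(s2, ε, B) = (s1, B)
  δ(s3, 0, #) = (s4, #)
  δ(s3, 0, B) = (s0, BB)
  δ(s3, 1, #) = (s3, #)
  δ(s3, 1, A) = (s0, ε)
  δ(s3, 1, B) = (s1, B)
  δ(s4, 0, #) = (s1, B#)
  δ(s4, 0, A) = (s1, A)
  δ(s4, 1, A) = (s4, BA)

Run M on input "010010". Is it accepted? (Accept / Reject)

(s0, 010010, #) ⊢ (s1, 010010, A#) ⊢ (s3, 10010, #) ⊢ (s3, 0010, #) ⊢ (s4, 010, #) ⊢ (s1, 10, B#)
No transition applies at (s1, 10, B#); input not fully consumed.

Reject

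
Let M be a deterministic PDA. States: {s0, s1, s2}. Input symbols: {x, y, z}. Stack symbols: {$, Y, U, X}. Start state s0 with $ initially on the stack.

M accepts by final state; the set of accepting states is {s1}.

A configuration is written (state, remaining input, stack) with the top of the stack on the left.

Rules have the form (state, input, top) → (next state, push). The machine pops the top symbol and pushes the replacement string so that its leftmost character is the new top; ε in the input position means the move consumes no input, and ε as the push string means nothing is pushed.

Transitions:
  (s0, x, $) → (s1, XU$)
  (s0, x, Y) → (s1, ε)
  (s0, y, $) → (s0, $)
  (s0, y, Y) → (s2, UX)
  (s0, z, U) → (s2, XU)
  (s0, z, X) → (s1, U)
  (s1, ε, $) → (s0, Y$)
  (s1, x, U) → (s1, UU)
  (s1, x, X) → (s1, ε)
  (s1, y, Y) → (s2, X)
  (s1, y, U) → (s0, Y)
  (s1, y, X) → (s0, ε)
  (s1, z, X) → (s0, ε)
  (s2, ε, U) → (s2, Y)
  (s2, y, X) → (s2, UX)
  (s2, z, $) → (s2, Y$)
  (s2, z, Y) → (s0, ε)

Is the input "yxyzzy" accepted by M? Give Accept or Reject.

Reject

(s0, yxyzzy, $) ⊢ (s0, xyzzy, $) ⊢ (s1, yzzy, XU$) ⊢ (s0, zzy, U$) ⊢ (s2, zy, XU$)
No transition applies at (s2, zy, XU$); input not fully consumed.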